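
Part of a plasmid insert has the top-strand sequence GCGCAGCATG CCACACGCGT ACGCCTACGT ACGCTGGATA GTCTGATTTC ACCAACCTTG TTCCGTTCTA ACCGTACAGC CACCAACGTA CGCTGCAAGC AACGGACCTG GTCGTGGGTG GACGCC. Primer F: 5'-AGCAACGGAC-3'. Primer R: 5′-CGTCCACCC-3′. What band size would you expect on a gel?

27 bp

The forward primer matches the template at positions 98–107.
Taking the reverse complement of CGTCCACCC gives GGGTGGACG, found at positions 116–124 on the template; the primer anneals here to the top strand with its 3' end pointing upstream.
Amplicon spans positions 98–124: 27 bp.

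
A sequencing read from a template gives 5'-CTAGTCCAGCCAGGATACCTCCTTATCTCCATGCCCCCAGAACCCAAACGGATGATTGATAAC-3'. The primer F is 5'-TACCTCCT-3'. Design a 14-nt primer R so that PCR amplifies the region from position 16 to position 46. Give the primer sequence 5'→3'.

The product's 3' end on the top strand is position 46.
The reverse primer anneals to the top strand over positions 33–46, i.e. to GCCCCCAGAACCCA.
Its sequence written 5'→3' is the reverse complement: TGGGTTCTGGGGGC.

5'-TGGGTTCTGGGGGC-3'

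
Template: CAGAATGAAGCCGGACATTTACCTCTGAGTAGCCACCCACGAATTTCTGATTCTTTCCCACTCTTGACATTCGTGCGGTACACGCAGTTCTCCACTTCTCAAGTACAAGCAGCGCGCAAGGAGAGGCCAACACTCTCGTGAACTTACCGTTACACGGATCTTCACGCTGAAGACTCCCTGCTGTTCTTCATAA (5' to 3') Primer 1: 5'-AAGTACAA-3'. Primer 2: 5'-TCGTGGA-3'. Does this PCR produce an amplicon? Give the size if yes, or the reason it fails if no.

Primer 2 (TCGTGGA) does not match the top strand, and its reverse complement TCCACGA does not match either.
With no annealing site for primer 2, no amplification occurs.

No product — primer 2 has no binding site in the template.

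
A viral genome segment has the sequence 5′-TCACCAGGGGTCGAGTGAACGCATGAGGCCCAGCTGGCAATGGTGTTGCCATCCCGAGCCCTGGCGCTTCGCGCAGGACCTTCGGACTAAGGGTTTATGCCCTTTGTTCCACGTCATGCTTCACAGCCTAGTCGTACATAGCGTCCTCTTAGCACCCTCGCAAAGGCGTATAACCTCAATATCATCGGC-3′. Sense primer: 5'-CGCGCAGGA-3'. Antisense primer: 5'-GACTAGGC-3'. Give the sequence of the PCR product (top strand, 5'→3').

The forward primer matches the template at positions 70–78.
The reverse primer's reverse complement is GCCTAGTC, which matches the template at positions 126–133.
The product is the template from position 70 through 133 (64 bp).

5'-CGCGCAGGACCTTCGGACTAAGGGTTTATGCCCTTTGTTCCACGTCATGCTTCACAGCCTAGTC-3'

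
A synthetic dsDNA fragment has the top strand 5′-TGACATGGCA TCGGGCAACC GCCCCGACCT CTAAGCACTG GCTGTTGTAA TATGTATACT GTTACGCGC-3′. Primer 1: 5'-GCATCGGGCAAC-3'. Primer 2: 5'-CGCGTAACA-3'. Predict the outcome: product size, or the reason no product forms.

Yes — a 61 bp product.

Primer 1 (GCATCGGGCAAC) matches the top strand at positions 8–19; it acts as a forward primer.
Primer 2's reverse complement is TGTTACGCG, matching the top strand at positions 60–68; it acts as a reverse primer.
The 3' ends face each other across positions 8–68, giving a 61 bp product.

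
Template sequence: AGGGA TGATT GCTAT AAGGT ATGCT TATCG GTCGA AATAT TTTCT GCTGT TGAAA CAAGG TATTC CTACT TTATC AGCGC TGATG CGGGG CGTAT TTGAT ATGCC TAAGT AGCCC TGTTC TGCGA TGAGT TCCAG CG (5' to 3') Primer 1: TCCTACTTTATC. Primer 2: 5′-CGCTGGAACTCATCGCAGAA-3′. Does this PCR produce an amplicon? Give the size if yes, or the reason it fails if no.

Yes — a 74 bp product.

Primer 1 (TCCTACTTTATC) matches the top strand at positions 64–75; it acts as a forward primer.
Primer 2's reverse complement is TTCTGCGATGAGTTCCAGCG, matching the top strand at positions 118–137; it acts as a reverse primer.
The 3' ends face each other across positions 64–137, giving a 74 bp product.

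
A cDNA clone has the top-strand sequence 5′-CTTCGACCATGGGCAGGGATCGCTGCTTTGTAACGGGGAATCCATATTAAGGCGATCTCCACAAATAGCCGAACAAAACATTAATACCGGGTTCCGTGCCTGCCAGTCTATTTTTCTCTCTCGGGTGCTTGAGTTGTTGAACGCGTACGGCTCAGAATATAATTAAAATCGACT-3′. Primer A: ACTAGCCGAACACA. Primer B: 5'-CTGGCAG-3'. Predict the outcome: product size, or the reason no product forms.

Primer A (ACTAGCCGAACACA) does not match the top strand, and its reverse complement TGTGTTCGGCTAGT does not match either.
With no annealing site for primer A, no amplification occurs.

No product — primer A has no binding site in the template.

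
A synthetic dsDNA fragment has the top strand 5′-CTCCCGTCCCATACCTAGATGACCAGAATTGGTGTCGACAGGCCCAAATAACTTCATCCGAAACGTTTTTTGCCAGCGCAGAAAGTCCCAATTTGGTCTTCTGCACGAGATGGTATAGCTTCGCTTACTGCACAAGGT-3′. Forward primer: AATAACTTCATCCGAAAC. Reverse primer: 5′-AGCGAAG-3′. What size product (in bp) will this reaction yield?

79 bp

Scanning the template, AATAACTTCATCCGAAAC occurs at positions 47–64; this primer anneals to the bottom strand there with its 3' end pointing downstream.
The reverse primer's reverse complement is CTTCGCT, which matches the template at positions 119–125.
Product length = (reverse-primer end) − (forward-primer start) + 1 = 125 − 47 + 1 = 79 bp.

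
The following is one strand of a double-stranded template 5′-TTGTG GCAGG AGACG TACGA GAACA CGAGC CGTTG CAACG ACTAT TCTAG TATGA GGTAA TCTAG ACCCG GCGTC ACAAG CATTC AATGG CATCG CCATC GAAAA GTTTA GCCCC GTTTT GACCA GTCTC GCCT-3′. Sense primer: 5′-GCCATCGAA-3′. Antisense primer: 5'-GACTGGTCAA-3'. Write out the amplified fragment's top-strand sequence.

5'-GCCATCGAAAAGTTTAGCCCCGTTTTGACCAGTC-3'

Scanning the template, GCCATCGAA occurs at positions 95–103; this primer anneals to the bottom strand there with its 3' end pointing downstream.
The reverse primer's reverse complement is TTGACCAGTC, which matches the template at positions 119–128.
The product is the template from position 95 through 128 (34 bp).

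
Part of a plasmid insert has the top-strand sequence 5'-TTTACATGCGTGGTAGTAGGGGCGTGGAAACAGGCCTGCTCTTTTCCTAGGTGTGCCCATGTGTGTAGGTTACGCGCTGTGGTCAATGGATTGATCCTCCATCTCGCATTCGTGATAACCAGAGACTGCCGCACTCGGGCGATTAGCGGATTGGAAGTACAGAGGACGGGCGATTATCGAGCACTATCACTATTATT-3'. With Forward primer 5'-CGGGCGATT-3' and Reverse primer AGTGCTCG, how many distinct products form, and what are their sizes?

The forward primer CGGGCGATT matches the top strand at positions 136–144, 167–175.
The reverse primer's reverse complement is CGAGCACT, matching at positions 178–185.
Each forward site pairs with the reverse site to give a product ending at position 185: sizes 50, 19 bp.

Two products: 50 bp, 19 bp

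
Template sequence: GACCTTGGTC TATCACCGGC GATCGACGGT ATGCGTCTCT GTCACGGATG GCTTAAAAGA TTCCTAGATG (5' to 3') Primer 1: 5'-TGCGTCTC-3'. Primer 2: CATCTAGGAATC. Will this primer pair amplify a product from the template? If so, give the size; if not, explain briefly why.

Yes — a 39 bp product.

Primer 1 (TGCGTCTC) matches the top strand at positions 32–39; it acts as a forward primer.
Primer 2's reverse complement is GATTCCTAGATG, matching the top strand at positions 59–70; it acts as a reverse primer.
The 3' ends face each other across positions 32–70, giving a 39 bp product.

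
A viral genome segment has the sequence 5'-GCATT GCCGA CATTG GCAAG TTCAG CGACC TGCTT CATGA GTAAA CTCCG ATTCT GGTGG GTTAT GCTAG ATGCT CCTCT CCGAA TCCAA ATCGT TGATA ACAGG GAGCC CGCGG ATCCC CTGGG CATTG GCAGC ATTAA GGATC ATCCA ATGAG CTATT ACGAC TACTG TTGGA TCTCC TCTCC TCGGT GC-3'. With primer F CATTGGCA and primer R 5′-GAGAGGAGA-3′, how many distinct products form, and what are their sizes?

The forward primer CATTGGCA matches the top strand at positions 11–18, 126–133.
The reverse primer's reverse complement is TCTCCTCTC, matching at positions 176–184.
Each forward site pairs with the reverse site to give a product ending at position 184: sizes 174, 59 bp.

Two products: 174 bp, 59 bp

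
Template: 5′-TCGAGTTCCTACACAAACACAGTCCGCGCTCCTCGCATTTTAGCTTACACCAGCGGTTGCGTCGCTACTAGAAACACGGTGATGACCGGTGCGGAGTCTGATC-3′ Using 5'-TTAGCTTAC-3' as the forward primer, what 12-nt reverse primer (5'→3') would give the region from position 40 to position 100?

The product's 3' end on the top strand is position 100.
The reverse primer anneals to the top strand over positions 89–100, i.e. to GTGCGGAGTCTG.
Its sequence written 5'→3' is the reverse complement: CAGACTCCGCAC.

5'-CAGACTCCGCAC-3'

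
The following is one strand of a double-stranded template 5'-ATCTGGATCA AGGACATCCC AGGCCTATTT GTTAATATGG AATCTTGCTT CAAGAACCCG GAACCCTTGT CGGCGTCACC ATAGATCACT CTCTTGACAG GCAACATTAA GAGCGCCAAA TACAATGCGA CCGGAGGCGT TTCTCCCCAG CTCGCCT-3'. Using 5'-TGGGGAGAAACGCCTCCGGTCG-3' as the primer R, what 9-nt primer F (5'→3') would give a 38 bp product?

The reverse primer's reverse complement CGACCGGAGGCGTTTCTCCCCA matches the template at positions 128–149, so the product ends at position 149.
A 38 bp product then starts at position 149 − 38 + 1 = 112.
The forward primer is identical to the top strand there: AGCGCCAAA.

5'-AGCGCCAAA-3'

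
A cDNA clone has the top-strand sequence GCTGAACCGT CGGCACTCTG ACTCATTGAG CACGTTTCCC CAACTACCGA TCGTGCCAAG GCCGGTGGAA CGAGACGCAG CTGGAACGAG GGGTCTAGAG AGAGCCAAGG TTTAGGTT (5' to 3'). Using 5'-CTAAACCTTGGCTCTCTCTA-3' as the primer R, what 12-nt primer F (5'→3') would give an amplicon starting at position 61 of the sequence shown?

5'-GCCGGTGGAACG-3'

The reverse primer's reverse complement TAGAGAGAGCCAAGGTTTAG matches the template at positions 96–115; the product starts at position 61.
The forward primer is identical to the top strand over positions 61–72: GCCGGTGGAACG.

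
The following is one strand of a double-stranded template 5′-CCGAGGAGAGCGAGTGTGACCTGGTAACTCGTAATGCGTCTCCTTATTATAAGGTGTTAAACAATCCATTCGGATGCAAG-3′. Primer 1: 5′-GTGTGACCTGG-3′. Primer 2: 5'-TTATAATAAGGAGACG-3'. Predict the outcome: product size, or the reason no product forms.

Yes — a 39 bp product.

Primer 1 (GTGTGACCTGG) matches the top strand at positions 14–24; it acts as a forward primer.
Primer 2's reverse complement is CGTCTCCTTATTATAA, matching the top strand at positions 37–52; it acts as a reverse primer.
The 3' ends face each other across positions 14–52, giving a 39 bp product.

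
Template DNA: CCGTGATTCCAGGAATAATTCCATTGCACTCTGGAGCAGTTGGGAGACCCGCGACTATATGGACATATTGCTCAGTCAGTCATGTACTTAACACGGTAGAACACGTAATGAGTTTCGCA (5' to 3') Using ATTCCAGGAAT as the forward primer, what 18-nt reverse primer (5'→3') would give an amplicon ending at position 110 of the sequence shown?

5'-CATTACGTGTTCTACCGT-3'

The forward primer binds at positions 6–16; the product's 3' end on the top strand is position 110.
The reverse primer anneals to the top strand over positions 93–110, i.e. to ACGGTAGAACACGTAATG.
Its sequence written 5'→3' is the reverse complement: CATTACGTGTTCTACCGT.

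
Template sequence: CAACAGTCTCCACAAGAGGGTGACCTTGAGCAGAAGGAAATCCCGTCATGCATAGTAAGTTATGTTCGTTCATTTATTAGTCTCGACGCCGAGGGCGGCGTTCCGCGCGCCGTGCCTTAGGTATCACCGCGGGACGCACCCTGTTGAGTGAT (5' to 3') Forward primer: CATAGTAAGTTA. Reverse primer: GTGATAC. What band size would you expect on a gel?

77 bp

Scanning the template, CATAGTAAGTTA occurs at positions 51–62; this primer anneals to the bottom strand there with its 3' end pointing downstream.
Reverse complement of the reverse primer: GTATCAC. This occurs on the top strand at positions 121–127.
Amplicon spans positions 51–127: 77 bp.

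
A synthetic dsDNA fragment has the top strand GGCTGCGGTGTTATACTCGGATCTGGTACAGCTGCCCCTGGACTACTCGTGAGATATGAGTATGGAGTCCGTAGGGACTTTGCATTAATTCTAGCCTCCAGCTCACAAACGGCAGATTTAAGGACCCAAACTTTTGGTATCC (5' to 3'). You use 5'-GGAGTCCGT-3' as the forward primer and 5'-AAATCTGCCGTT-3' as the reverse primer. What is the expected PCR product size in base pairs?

Forward primer GGAGTCCGT is found on the top strand at positions 64–72.
Taking the reverse complement of AAATCTGCCGTT gives AACGGCAGATTT, found at positions 108–119 on the template; the primer anneals here to the top strand with its 3' end pointing upstream.
Amplicon spans positions 64–119: 56 bp.

56 bp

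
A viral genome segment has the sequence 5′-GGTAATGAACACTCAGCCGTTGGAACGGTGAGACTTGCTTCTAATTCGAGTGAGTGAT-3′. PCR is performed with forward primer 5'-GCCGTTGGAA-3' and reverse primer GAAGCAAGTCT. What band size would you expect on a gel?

The forward primer matches the template at positions 16–25.
The reverse primer's reverse complement is AGACTTGCTTC, which matches the template at positions 31–41.
The product runs from position 16 to position 41, so its length is 41 − 16 + 1 = 26 bp.

26 bp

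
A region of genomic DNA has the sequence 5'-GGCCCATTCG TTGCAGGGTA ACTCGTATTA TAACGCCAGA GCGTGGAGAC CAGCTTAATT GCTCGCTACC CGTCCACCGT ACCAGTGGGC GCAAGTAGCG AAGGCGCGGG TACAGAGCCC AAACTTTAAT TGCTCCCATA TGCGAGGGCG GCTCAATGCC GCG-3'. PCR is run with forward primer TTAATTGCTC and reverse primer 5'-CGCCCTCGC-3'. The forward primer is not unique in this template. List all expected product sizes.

96 bp, 25 bp

The forward primer TTAATTGCTC matches the top strand at positions 55–64, 126–135.
The reverse primer's reverse complement is GCGAGGGCG, matching at positions 142–150.
Each forward site pairs with the reverse site to give a product ending at position 150: sizes 96, 25 bp.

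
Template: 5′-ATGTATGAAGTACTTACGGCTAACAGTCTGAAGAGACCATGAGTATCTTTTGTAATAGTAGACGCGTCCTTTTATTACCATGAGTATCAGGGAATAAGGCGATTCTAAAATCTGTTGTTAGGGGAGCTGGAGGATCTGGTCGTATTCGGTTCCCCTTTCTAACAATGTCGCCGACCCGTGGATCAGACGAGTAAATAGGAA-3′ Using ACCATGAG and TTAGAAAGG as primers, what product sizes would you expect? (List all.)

The forward primer ACCATGAG matches the top strand at positions 36–43, 77–84.
The reverse primer's reverse complement is CCTTTCTAA, matching at positions 154–162.
Each forward site pairs with the reverse site to give a product ending at position 162: sizes 127, 86 bp.

127 bp, 86 bp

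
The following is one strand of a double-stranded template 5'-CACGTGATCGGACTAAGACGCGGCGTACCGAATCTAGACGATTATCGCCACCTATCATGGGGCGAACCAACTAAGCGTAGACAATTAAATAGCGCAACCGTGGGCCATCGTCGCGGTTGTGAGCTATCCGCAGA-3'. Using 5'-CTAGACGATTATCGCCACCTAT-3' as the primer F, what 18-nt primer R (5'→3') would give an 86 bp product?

5'-CAACCGCGACGATGGCCC-3'

The forward primer binds at positions 34–55, so an 86 bp product ends at position 34 + 86 − 1 = 119.
The reverse primer anneals to the top strand over positions 102–119, i.e. to GGGCCATCGTCGCGGTTG.
Its sequence written 5'→3' is the reverse complement: CAACCGCGACGATGGCCC.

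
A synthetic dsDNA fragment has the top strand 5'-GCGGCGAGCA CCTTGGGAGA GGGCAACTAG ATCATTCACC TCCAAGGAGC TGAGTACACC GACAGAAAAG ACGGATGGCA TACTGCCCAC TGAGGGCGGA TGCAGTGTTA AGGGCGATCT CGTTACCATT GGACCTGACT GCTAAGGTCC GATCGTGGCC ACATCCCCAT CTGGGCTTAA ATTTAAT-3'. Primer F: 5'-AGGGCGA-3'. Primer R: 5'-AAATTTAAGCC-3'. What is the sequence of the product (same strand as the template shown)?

The forward primer matches the template at positions 111–117.
Reverse complement of the reverse primer: GGCTTAAATTT. This occurs on the top strand at positions 174–184.
The product is the template from position 111 through 184 (74 bp).

5'-AGGGCGATCTCGTTACCATTGGACCTGACTGCTAAGGTCCGATCGTGGCCACATCCCCATCTGGGCTTAAATTT-3'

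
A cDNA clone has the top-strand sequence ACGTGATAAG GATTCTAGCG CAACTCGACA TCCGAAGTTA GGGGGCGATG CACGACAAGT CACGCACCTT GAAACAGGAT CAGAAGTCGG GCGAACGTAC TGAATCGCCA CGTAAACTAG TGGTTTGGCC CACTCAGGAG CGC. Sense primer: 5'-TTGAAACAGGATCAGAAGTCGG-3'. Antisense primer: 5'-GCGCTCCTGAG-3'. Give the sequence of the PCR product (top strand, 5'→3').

5'-TTGAAACAGGATCAGAAGTCGGGCGAACGTACTGAATCGCCACGTAAACTAGTGGTTTGGCCCACTCAGGAGCGC-3'

Forward primer TTGAAACAGGATCAGAAGTCGG is found on the top strand at positions 69–90.
Reverse complement of the reverse primer: CTCAGGAGCGC. This occurs on the top strand at positions 133–143.
The product is the template from position 69 through 143 (75 bp).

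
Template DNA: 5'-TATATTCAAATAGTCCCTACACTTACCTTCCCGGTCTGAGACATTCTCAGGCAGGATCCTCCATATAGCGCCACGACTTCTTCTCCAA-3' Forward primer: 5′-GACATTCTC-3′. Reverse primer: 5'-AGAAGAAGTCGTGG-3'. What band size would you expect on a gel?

45 bp

Forward primer GACATTCTC is found on the top strand at positions 40–48.
Reverse complement of the reverse primer: CCACGACTTCTTCT. This occurs on the top strand at positions 71–84.
Product length = (reverse-primer end) − (forward-primer start) + 1 = 84 − 40 + 1 = 45 bp.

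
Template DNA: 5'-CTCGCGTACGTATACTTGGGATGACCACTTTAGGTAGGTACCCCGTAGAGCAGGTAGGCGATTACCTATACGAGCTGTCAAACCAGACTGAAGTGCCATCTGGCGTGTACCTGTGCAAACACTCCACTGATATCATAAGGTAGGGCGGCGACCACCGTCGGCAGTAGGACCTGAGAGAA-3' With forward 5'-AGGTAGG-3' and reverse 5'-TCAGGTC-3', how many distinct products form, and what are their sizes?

The forward primer AGGTAGG matches the top strand at positions 32–38, 52–58, 138–144.
The reverse primer's reverse complement is GACCTGA, matching at positions 168–174.
Each forward site pairs with the reverse site to give a product ending at position 174: sizes 143, 123, 37 bp.

Three products: 143 bp, 123 bp, 37 bp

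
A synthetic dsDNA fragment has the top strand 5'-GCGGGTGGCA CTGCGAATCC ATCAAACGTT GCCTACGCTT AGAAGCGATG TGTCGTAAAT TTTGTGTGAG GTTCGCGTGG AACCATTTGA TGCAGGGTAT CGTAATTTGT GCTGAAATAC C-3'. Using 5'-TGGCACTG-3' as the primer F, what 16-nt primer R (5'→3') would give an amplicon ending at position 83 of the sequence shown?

5'-GTTCCACGCGAACCTC-3'

The forward primer binds at positions 6–13; the product's 3' end on the top strand is position 83.
The reverse primer anneals to the top strand over positions 68–83, i.e. to GAGGTTCGCGTGGAAC.
Its sequence written 5'→3' is the reverse complement: GTTCCACGCGAACCTC.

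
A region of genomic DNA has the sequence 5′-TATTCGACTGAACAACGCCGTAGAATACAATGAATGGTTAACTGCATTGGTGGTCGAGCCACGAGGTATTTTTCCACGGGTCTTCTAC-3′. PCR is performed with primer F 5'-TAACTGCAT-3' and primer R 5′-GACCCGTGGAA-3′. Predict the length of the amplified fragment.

44 bp

Scanning the template, TAACTGCAT occurs at positions 39–47; this primer anneals to the bottom strand there with its 3' end pointing downstream.
Taking the reverse complement of GACCCGTGGAA gives TTCCACGGGTC, found at positions 72–82 on the template; the primer anneals here to the top strand with its 3' end pointing upstream.
Amplicon spans positions 39–82: 44 bp.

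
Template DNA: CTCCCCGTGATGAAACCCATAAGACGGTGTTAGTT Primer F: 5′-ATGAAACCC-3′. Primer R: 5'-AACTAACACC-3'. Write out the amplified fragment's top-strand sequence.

5'-ATGAAACCCATAAGACGGTGTTAGTT-3'

Forward primer ATGAAACCC is found on the top strand at positions 10–18.
The reverse primer's reverse complement is GGTGTTAGTT, which matches the template at positions 26–35.
The product is the template from position 10 through 35 (26 bp).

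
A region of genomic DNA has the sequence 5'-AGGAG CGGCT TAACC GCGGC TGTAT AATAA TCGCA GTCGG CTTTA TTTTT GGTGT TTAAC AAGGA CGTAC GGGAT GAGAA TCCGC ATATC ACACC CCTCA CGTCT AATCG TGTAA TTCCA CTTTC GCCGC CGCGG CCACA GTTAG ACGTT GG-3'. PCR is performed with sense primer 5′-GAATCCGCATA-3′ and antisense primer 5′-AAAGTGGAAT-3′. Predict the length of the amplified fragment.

47 bp

Forward primer GAATCCGCATA is found on the top strand at positions 78–88.
Reverse complement of the reverse primer: ATTCCACTTT. This occurs on the top strand at positions 115–124.
Amplicon spans positions 78–124: 47 bp.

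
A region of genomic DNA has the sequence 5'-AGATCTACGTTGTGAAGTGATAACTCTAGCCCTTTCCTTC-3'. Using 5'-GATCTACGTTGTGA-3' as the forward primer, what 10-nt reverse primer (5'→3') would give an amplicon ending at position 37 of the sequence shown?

The forward primer binds at positions 2–15; the product's 3' end on the top strand is position 37.
The reverse primer anneals to the top strand over positions 28–37, i.e. to AGCCCTTTCC.
Its sequence written 5'→3' is the reverse complement: GGAAAGGGCT.

5'-GGAAAGGGCT-3'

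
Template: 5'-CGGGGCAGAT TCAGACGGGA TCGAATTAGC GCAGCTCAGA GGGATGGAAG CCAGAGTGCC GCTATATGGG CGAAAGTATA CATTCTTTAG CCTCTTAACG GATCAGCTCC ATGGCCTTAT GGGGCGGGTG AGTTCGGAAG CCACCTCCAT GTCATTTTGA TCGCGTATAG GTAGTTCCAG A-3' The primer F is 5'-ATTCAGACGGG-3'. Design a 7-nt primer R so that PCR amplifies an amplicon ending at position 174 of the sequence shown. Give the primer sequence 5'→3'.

The forward primer binds at positions 9–19; the product's 3' end on the top strand is position 174.
The reverse primer anneals to the top strand over positions 168–174, i.e. to TAGGTAG.
Its sequence written 5'→3' is the reverse complement: CTACCTA.

5'-CTACCTA-3'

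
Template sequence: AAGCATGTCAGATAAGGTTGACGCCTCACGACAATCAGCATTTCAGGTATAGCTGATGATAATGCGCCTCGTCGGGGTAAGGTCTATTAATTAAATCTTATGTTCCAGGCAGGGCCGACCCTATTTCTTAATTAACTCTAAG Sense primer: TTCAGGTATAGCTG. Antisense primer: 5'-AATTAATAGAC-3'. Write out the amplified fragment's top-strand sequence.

5'-TTCAGGTATAGCTGATGATAATGCGCCTCGTCGGGGTAAGGTCTATTAATT-3'

Forward primer TTCAGGTATAGCTG is found on the top strand at positions 42–55.
The reverse primer's reverse complement is GTCTATTAATT, which matches the template at positions 82–92.
The product is the template from position 42 through 92 (51 bp).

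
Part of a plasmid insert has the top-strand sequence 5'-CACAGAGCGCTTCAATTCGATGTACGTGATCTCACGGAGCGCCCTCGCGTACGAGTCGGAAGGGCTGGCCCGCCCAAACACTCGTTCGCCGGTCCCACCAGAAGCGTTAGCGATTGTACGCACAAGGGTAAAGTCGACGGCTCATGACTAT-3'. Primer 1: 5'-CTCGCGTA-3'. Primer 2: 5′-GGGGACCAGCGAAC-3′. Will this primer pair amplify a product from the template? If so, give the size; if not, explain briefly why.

No product — primer 2 has no binding site in the template.

Primer 2 (GGGGACCAGCGAAC) does not match the top strand, and its reverse complement GTTCGCTGGTCCCC does not match either.
With no annealing site for primer 2, no amplification occurs.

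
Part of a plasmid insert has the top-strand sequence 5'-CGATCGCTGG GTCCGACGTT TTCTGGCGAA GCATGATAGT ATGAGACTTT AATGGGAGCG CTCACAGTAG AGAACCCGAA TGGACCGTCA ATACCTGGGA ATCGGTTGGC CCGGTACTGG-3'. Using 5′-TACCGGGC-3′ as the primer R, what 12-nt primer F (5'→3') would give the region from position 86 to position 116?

The reverse primer's reverse complement GCCCGGTA matches the template at positions 109–116; the product starts at position 86.
The forward primer is identical to the top strand over positions 86–97: CGTCAATACCTG.

5'-CGTCAATACCTG-3'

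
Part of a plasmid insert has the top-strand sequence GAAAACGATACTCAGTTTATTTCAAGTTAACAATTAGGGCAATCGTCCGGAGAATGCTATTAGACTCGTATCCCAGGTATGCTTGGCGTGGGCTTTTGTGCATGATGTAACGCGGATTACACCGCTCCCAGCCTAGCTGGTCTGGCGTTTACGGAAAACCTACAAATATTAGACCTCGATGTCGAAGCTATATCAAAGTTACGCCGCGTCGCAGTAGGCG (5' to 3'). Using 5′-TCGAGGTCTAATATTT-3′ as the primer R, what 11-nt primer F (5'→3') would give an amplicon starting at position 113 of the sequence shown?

5'-CGGATTACACC-3'

The reverse primer's reverse complement AAATATTAGACCTCGA matches the template at positions 164–179; the product starts at position 113.
The forward primer is identical to the top strand over positions 113–123: CGGATTACACC.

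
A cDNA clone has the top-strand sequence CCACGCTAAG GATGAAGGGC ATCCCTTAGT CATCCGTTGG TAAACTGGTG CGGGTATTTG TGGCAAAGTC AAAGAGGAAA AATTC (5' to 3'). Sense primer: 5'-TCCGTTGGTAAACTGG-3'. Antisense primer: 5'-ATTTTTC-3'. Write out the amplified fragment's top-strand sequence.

Forward primer TCCGTTGGTAAACTGG is found on the top strand at positions 33–48.
Reverse complement of the reverse primer: GAAAAAT. This occurs on the top strand at positions 77–83.
The product is the template from position 33 through 83 (51 bp).

5'-TCCGTTGGTAAACTGGTGCGGGTATTTGTGGCAAAGTCAAAGAGGAAAAAT-3'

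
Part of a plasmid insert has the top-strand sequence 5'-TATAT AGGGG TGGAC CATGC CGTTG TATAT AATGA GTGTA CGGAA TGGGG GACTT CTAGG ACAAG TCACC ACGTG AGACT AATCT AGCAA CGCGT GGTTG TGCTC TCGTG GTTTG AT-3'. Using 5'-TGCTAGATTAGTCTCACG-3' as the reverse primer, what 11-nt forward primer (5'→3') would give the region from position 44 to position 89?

The reverse primer's reverse complement CGTGAGACTAATCTAGCA matches the template at positions 72–89; the product starts at position 44.
The forward primer is identical to the top strand over positions 44–54: AATGGGGGACT.

5'-AATGGGGGACT-3'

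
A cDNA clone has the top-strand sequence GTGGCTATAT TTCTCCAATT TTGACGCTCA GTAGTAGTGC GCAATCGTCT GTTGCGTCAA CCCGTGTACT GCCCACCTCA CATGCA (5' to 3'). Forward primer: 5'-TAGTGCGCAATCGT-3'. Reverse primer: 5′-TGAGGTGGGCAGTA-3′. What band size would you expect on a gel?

46 bp

The forward primer matches the template at positions 35–48.
The reverse primer's reverse complement is TACTGCCCACCTCA, which matches the template at positions 67–80.
Amplicon spans positions 35–80: 46 bp.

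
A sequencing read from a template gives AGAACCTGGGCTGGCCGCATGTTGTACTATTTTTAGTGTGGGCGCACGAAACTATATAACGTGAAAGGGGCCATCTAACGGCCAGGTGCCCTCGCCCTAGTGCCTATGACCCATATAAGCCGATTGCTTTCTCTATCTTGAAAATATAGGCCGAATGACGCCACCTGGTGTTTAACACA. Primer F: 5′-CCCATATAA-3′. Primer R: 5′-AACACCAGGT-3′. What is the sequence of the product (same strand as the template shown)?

The forward primer matches the template at positions 110–118.
The reverse primer's reverse complement is ACCTGGTGTT, which matches the template at positions 163–172.
The product is the template from position 110 through 172 (63 bp).

5'-CCCATATAAGCCGATTGCTTTCTCTATCTTGAAAATATAGGCCGAATGACGCCACCTGGTGTT-3'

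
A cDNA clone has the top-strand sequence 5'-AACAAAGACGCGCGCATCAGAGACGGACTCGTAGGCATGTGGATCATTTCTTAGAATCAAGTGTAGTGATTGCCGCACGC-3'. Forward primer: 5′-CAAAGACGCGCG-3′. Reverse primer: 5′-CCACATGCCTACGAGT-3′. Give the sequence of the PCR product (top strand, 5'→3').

5'-CAAAGACGCGCGCATCAGAGACGGACTCGTAGGCATGTGG-3'

The forward primer matches the template at positions 3–14.
Reverse complement of the reverse primer: ACTCGTAGGCATGTGG. This occurs on the top strand at positions 27–42.
The product is the template from position 3 through 42 (40 bp).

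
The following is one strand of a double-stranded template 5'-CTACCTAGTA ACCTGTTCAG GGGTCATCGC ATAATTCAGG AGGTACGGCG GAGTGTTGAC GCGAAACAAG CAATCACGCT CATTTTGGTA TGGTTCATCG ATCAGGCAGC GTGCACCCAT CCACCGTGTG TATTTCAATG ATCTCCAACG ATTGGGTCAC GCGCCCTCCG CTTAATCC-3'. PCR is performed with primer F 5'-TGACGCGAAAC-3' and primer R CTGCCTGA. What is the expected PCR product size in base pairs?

53 bp

The forward primer matches the template at positions 57–67.
The reverse primer's reverse complement is TCAGGCAG, which matches the template at positions 102–109.
Product length = (reverse-primer end) − (forward-primer start) + 1 = 109 − 57 + 1 = 53 bp.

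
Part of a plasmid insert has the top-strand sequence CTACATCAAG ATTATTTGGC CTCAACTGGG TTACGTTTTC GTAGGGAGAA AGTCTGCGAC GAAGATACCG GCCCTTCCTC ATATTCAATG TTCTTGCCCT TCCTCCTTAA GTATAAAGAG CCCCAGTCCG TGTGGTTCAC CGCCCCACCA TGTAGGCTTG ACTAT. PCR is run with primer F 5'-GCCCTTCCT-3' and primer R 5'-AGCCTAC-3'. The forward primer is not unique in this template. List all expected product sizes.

The forward primer GCCCTTCCT matches the top strand at positions 71–79, 96–104.
The reverse primer's reverse complement is GTAGGCT, matching at positions 152–158.
Each forward site pairs with the reverse site to give a product ending at position 158: sizes 88, 63 bp.

88 bp, 63 bp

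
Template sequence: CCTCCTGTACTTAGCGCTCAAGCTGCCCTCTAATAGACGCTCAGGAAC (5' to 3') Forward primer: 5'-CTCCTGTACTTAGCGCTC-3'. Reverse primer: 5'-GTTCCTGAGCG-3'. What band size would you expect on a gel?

47 bp

The forward primer matches the template at positions 2–19.
The reverse primer's reverse complement is CGCTCAGGAAC, which matches the template at positions 38–48.
The product runs from position 2 to position 48, so its length is 48 − 2 + 1 = 47 bp.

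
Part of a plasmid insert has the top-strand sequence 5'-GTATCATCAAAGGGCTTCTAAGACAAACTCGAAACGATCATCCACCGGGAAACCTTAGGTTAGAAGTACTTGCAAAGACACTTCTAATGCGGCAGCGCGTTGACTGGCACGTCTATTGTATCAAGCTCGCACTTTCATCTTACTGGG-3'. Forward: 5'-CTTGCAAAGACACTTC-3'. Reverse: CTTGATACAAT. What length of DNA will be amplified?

57 bp

Forward primer CTTGCAAAGACACTTC is found on the top strand at positions 69–84.
Taking the reverse complement of CTTGATACAAT gives ATTGTATCAAG, found at positions 115–125 on the template; the primer anneals here to the top strand with its 3' end pointing upstream.
The product runs from position 69 to position 125, so its length is 125 − 69 + 1 = 57 bp.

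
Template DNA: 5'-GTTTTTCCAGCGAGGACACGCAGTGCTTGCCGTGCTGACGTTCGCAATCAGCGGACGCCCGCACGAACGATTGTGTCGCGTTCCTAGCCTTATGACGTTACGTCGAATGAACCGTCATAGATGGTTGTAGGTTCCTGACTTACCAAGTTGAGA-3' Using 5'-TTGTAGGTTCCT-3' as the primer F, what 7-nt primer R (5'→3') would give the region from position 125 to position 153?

The product's 3' end on the top strand is position 153.
The reverse primer anneals to the top strand over positions 147–153, i.e. to GTTGAGA.
Its sequence written 5'→3' is the reverse complement: TCTCAAC.

5'-TCTCAAC-3'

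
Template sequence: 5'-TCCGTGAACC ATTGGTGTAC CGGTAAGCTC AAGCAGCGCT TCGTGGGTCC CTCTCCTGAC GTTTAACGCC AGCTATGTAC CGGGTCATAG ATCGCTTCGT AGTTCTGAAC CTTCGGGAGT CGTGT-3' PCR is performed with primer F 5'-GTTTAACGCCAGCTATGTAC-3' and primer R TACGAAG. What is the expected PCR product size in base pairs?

Scanning the template, GTTTAACGCCAGCTATGTAC occurs at positions 61–80; this primer anneals to the bottom strand there with its 3' end pointing downstream.
Reverse complement of the reverse primer: CTTCGTA. This occurs on the top strand at positions 95–101.
The product runs from position 61 to position 101, so its length is 101 − 61 + 1 = 41 bp.

41 bp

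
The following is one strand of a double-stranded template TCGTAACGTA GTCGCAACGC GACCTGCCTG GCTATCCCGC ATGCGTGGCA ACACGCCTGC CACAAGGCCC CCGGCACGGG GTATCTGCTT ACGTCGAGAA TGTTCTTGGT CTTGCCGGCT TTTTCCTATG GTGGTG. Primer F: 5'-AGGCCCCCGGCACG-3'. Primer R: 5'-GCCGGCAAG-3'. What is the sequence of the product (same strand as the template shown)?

5'-AGGCCCCCGGCACGGGGTATCTGCTTACGTCGAGAATGTTCTTGGTCTTGCCGGC-3'

Forward primer AGGCCCCCGGCACG is found on the top strand at positions 65–78.
Reverse complement of the reverse primer: CTTGCCGGC. This occurs on the top strand at positions 111–119.
The product is the template from position 65 through 119 (55 bp).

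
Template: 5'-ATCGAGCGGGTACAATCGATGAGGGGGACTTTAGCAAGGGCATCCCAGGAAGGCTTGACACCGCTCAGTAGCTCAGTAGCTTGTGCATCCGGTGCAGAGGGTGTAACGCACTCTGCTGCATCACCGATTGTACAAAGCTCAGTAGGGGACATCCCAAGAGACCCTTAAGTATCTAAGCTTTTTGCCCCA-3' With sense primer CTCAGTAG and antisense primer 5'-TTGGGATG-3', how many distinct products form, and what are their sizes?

Three products: 94 bp, 86 bp, 20 bp

The forward primer CTCAGTAG matches the top strand at positions 64–71, 72–79, 138–145.
The reverse primer's reverse complement is CATCCCAA, matching at positions 150–157.
Each forward site pairs with the reverse site to give a product ending at position 157: sizes 94, 86, 20 bp.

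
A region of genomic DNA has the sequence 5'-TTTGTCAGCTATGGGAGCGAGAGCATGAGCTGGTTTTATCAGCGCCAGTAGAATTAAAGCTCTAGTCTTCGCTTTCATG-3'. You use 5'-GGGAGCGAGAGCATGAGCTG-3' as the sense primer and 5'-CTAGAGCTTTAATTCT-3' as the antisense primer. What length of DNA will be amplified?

Scanning the template, GGGAGCGAGAGCATGAGCTG occurs at positions 13–32; this primer anneals to the bottom strand there with its 3' end pointing downstream.
The reverse primer's reverse complement is AGAATTAAAGCTCTAG, which matches the template at positions 50–65.
Product length = (reverse-primer end) − (forward-primer start) + 1 = 65 − 13 + 1 = 53 bp.

53 bp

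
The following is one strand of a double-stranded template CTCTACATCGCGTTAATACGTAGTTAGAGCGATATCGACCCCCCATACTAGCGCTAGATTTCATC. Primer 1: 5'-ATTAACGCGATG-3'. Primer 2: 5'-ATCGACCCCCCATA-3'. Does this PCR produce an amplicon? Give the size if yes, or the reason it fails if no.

No product — the primers' 3' ends point away from each other.

Primer 1 (ATTAACGCGATG) has reverse complement CATCGCGTTAAT, which matches the top strand at positions 6–17; primer 1 anneals to the top strand there with its 3' end pointing upstream toward position 6.
Primer 2 (ATCGACCCCCCATA) matches the top strand directly at positions 34–47; it anneals to the bottom strand with its 3' end pointing downstream toward position 47.
The 3' ends diverge (primer 1 extends toward position 1, primer 2 toward position 65), so the primers never converge on a shared product.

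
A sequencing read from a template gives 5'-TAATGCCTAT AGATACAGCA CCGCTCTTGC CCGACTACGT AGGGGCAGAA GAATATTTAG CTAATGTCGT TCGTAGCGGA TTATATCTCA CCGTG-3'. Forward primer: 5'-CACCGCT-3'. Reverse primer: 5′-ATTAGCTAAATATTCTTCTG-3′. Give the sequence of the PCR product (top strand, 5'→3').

Forward primer CACCGCT is found on the top strand at positions 19–25.
The reverse primer's reverse complement is CAGAAGAATATTTAGCTAAT, which matches the template at positions 46–65.
The product is the template from position 19 through 65 (47 bp).

5'-CACCGCTCTTGCCCGACTACGTAGGGGCAGAAGAATATTTAGCTAAT-3'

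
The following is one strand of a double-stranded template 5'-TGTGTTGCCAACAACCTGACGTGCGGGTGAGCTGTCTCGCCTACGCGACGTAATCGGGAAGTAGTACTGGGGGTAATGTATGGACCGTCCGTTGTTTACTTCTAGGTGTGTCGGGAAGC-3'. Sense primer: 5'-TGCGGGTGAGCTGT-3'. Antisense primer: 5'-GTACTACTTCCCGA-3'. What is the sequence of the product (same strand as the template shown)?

5'-TGCGGGTGAGCTGTCTCGCCTACGCGACGTAATCGGGAAGTAGTAC-3'

Scanning the template, TGCGGGTGAGCTGT occurs at positions 22–35; this primer anneals to the bottom strand there with its 3' end pointing downstream.
The reverse primer's reverse complement is TCGGGAAGTAGTAC, which matches the template at positions 54–67.
The product is the template from position 22 through 67 (46 bp).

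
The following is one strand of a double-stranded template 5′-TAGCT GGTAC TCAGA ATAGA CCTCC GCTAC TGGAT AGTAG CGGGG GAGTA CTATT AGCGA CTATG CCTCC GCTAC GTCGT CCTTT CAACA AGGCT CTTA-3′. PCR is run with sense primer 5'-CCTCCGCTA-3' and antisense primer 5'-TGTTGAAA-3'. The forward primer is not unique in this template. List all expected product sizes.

70 bp, 25 bp

The forward primer CCTCCGCTA matches the top strand at positions 21–29, 66–74.
The reverse primer's reverse complement is TTTCAACA, matching at positions 83–90.
Each forward site pairs with the reverse site to give a product ending at position 90: sizes 70, 25 bp.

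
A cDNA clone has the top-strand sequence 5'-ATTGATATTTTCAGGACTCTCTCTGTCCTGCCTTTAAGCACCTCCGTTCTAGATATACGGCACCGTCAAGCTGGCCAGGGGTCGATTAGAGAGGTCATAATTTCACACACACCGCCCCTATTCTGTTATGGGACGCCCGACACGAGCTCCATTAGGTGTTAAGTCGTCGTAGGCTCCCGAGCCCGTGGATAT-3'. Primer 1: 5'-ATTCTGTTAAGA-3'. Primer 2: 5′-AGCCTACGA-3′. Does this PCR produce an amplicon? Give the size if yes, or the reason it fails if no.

No product — primer 1 has no binding site in the template.

Primer 1 (ATTCTGTTAAGA) does not match the top strand, and its reverse complement TCTTAACAGAAT does not match either.
With no annealing site for primer 1, no amplification occurs.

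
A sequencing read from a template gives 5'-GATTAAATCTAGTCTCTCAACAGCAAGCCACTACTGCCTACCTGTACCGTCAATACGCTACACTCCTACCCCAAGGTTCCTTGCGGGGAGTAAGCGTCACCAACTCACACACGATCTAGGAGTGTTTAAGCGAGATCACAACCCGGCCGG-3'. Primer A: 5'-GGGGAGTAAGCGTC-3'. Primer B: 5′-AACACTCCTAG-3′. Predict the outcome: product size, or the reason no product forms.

Yes — a 42 bp product.

Primer A (GGGGAGTAAGCGTC) matches the top strand at positions 85–98; it acts as a forward primer.
Primer B's reverse complement is CTAGGAGTGTT, matching the top strand at positions 116–126; it acts as a reverse primer.
The 3' ends face each other across positions 85–126, giving a 42 bp product.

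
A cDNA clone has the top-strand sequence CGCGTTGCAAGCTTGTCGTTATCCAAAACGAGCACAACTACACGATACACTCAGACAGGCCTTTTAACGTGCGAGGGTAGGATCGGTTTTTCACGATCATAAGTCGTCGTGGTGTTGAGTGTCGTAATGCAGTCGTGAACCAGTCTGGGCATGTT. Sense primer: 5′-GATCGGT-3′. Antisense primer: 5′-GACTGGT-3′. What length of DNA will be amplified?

65 bp

Forward primer GATCGGT is found on the top strand at positions 81–87.
Reverse complement of the reverse primer: ACCAGTC. This occurs on the top strand at positions 139–145.
Amplicon spans positions 81–145: 65 bp.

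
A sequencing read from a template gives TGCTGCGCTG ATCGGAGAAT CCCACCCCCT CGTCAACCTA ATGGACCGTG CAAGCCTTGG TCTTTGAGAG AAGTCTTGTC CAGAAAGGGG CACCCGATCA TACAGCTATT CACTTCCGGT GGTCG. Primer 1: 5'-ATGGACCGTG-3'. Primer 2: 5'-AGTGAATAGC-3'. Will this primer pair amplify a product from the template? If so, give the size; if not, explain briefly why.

Yes — a 74 bp product.

Primer 1 (ATGGACCGTG) matches the top strand at positions 41–50; it acts as a forward primer.
Primer 2's reverse complement is GCTATTCACT, matching the top strand at positions 105–114; it acts as a reverse primer.
The 3' ends face each other across positions 41–114, giving a 74 bp product.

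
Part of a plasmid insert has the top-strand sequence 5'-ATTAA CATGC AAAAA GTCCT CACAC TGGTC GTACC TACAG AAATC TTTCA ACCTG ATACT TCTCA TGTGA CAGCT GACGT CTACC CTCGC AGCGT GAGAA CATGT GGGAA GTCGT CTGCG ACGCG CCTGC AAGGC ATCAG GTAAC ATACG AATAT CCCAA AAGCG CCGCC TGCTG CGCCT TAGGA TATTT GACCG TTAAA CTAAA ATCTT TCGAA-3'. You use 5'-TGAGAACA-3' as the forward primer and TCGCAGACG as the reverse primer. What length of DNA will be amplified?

27 bp

Forward primer TGAGAACA is found on the top strand at positions 95–102.
Reverse complement of the reverse primer: CGTCTGCGA. This occurs on the top strand at positions 113–121.
The product runs from position 95 to position 121, so its length is 121 − 95 + 1 = 27 bp.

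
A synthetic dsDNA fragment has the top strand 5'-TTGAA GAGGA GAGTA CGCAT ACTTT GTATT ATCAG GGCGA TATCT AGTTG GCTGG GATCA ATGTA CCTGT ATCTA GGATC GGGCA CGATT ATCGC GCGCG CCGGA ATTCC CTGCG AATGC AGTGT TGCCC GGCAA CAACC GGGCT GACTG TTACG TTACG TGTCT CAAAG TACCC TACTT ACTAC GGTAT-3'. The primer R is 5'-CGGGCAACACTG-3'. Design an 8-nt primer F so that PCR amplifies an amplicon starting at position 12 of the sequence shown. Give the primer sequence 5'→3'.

5'-AGTACGCA-3'

The reverse primer's reverse complement CAGTGTTGCCCG matches the template at positions 120–131; the product starts at position 12.
The forward primer is identical to the top strand over positions 12–19: AGTACGCA.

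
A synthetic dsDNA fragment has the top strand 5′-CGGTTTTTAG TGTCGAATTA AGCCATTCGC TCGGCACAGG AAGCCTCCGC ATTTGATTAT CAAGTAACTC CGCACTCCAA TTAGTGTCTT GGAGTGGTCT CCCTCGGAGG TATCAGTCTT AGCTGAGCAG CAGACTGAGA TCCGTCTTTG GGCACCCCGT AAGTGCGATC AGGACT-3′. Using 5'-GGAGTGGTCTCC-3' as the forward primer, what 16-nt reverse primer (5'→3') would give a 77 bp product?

5'-CGCACTTACGGGGTGC-3'

The forward primer binds at positions 91–102, so a 77 bp product ends at position 91 + 77 − 1 = 167.
The reverse primer anneals to the top strand over positions 152–167, i.e. to GCACCCCGTAAGTGCG.
Its sequence written 5'→3' is the reverse complement: CGCACTTACGGGGTGC.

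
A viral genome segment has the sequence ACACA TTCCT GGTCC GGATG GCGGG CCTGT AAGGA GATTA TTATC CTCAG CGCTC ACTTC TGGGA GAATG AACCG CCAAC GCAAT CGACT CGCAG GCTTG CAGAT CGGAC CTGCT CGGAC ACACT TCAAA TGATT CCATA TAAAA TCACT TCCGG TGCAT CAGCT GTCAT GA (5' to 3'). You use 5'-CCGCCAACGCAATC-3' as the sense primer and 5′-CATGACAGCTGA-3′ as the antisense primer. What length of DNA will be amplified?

99 bp

The forward primer matches the template at positions 73–86.
Reverse complement of the reverse primer: TCAGCTGTCATG. This occurs on the top strand at positions 160–171.
Amplicon spans positions 73–171: 99 bp.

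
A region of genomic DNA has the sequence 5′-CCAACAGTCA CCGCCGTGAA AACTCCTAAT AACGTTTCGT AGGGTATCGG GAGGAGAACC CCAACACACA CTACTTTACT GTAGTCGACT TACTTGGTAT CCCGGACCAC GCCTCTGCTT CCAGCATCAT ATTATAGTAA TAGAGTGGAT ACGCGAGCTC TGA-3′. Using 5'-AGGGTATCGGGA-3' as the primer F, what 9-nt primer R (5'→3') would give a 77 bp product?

The forward primer binds at positions 41–52, so a 77 bp product ends at position 41 + 77 − 1 = 117.
The reverse primer anneals to the top strand over positions 109–117, i.e. to ACGCCTCTG.
Its sequence written 5'→3' is the reverse complement: CAGAGGCGT.

5'-CAGAGGCGT-3'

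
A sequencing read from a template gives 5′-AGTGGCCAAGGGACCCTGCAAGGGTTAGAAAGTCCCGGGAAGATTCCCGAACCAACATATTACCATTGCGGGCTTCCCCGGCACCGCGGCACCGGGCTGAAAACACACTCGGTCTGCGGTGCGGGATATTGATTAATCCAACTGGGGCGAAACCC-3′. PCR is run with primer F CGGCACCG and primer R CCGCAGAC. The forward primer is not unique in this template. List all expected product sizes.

41 bp, 33 bp

The forward primer CGGCACCG matches the top strand at positions 79–86, 87–94.
The reverse primer's reverse complement is GTCTGCGG, matching at positions 112–119.
Each forward site pairs with the reverse site to give a product ending at position 119: sizes 41, 33 bp.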